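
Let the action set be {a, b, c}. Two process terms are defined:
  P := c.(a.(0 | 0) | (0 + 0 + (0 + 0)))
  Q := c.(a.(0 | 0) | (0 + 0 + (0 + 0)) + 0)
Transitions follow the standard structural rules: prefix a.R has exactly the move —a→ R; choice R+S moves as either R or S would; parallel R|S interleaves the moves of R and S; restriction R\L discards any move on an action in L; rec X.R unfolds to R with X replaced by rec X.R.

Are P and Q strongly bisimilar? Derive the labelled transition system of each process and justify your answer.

P's transition system — 3 states:
  m0 = c.(a.(0 | 0) | (0 + 0 + (0 + 0))) ⊢ --c--▸ m1
  m1 = a.(0 | 0) | (0 + 0 + (0 + 0)) ⊢ --a--▸ m2
  m2 = 0 | 0 | (0 + 0 + (0 + 0)) ⊢ deadlocked
Q's transition system — 3 states:
  n0 = c.(a.(0 | 0) | (0 + 0 + (0 + 0)) + 0) ⊢ --c--▸ n1
  n1 = a.(0 | 0) | (0 + 0 + (0 + 0)) + 0 ⊢ --a--▸ n2
  n2 = 0 | 0 | (0 + 0 + (0 + 0)) ⊢ deadlocked
Coarsest stable partition (strong bisimilarity classes):
  B0 = {m0, n0}
  B1 = {m1, n1}
  B2 = {m2, n2}
m0 ∈ B0, n0 ∈ B0 → same block

P ~ Q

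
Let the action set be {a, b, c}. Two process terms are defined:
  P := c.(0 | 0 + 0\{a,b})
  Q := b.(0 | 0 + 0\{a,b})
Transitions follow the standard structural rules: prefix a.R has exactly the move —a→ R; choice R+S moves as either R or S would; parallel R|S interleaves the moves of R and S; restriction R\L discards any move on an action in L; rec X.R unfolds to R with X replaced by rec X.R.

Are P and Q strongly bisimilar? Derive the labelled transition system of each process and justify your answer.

Reachable graph of P (2 states):
  s0 = c.(0 | 0 + 0\{a,b}) | —c→ s1
  s1 = 0 | 0 + 0\{a,b} | deadlocked
Reachable graph of Q (2 states):
  t0 = b.(0 | 0 + 0\{a,b}) | —b→ t1
  t1 = 0 | 0 + 0\{a,b} | deadlocked
Bisimilarity quotient blocks:
  B0 = {s0}
  B1 = {s1, t1}
  B2 = {t0}
s0 ∈ B0, t0 ∈ B2 → different blocks

not bisimilar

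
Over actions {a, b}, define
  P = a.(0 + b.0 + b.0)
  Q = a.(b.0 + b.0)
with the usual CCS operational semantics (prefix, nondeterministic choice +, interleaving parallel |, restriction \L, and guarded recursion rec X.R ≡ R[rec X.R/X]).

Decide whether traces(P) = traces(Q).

YES

P's transition system — 3 states:
  u0 = a.(0 + b.0 + b.0) → =a=> u1
  u1 = 0 + b.0 + b.0 → =b=> u2
  u2 = 0 → deadlocked
Q's transition system — 3 states:
  v0 = a.(b.0 + b.0) → =a=> v1
  v1 = b.0 + b.0 → =b=> v2
  v2 = 0 → deadlocked
Coarsest stable partition (strong bisimilarity classes):
  B0 = {u0, v0}
  B1 = {u1, v1}
  B2 = {u2, v2}
u0 ∈ B0, v0 ∈ B0 → same block
Bisimilar ⇒ trace-equivalent.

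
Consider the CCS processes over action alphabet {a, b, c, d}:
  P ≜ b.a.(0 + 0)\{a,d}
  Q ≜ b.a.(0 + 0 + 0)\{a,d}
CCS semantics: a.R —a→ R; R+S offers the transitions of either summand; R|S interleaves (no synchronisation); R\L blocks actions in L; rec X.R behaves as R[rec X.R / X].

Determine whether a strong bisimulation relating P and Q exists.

P's transition system — 3 states:
  m0 = b.a.(0 + 0)\{a,d} has moves ··b··> m1
  m1 = a.(0 + 0)\{a,d} has moves ··a··> m2
  m2 = (0 + 0)\{a,d} has moves deadlocked
Q's transition system — 3 states:
  n0 = b.a.(0 + 0 + 0)\{a,d} has moves ··b··> n1
  n1 = a.(0 + 0 + 0)\{a,d} has moves ··a··> n2
  n2 = (0 + 0 + 0)\{a,d} has moves deadlocked
Coarsest stable partition (strong bisimilarity classes):
  B0 = {m0, n0}
  B1 = {m1, n1}
  B2 = {m2, n2}
m0 ∈ B0, n0 ∈ B0 → same block

bisimilar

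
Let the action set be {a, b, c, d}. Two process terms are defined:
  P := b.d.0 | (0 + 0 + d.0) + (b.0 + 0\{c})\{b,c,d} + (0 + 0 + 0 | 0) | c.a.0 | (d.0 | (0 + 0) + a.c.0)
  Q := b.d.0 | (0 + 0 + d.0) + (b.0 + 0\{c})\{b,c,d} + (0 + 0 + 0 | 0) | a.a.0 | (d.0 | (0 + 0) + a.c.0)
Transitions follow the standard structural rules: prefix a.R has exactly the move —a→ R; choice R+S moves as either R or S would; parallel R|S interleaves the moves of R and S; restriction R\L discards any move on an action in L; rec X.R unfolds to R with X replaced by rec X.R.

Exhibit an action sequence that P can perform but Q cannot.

c

P's transition system — 17 states:
  m0 = b.d.0 | (0 + 0 + d.0) + (b.0 + 0\{c})\{b,c,d} + (0 + 0 + 0 | 0) | c.a.0 | (d.0 | (0 + 0) + a.c.0) ⊢ ··a··> m1, ··b··> m2, ··c··> m3, ··d··> m4, ··d··> m5
  m1 = (0 + 0 + 0 | 0) | c.a.0 | c.0 ⊢ ··c··> m6, ··c··> m7
  m2 = d.0 | (0 + 0 + d.0) ⊢ ··d··> m8, ··d··> m9
  m3 = (0 + 0 + 0 | 0) | a.0 | (d.0 | (0 + 0) + a.c.0) ⊢ ··a··> m10, ··a··> m6, ··d··> m11
  m4 = (0 + 0 + 0 | 0) | c.a.0 | (0 | (0 + 0)) ⊢ ··c··> m11
  m5 = b.d.0 | 0 ⊢ ··b··> m9
  m6 = (0 + 0 + 0 | 0) | a.0 | c.0 ⊢ ··a··> m12, ··c··> m13
  m7 = (0 + 0 + 0 | 0) | c.a.0 | 0 ⊢ ··c··> m13
  m8 = 0 | (0 + 0 + d.0) ⊢ ··d··> m14
  m9 = d.0 | 0 ⊢ ··d··> m14
  m10 = (0 + 0 + 0 | 0) | 0 | (d.0 | (0 + 0) + a.c.0) ⊢ ··a··> m12, ··d··> m15
  m11 = (0 + 0 + 0 | 0) | a.0 | (0 | (0 + 0)) ⊢ ··a··> m15
  m12 = (0 + 0 + 0 | 0) | 0 | c.0 ⊢ ··c··> m16
  m13 = (0 + 0 + 0 | 0) | a.0 | 0 ⊢ ··a··> m16
  m14 = 0 | 0 ⊢ stopped
  m15 = (0 + 0 + 0 | 0) | 0 | (0 | (0 + 0)) ⊢ stopped
  m16 = (0 + 0 + 0 | 0) | 0 | 0 ⊢ stopped
Q's transition system — 17 states:
  n0 = b.d.0 | (0 + 0 + d.0) + (b.0 + 0\{c})\{b,c,d} + (0 + 0 + 0 | 0) | a.a.0 | (d.0 | (0 + 0) + a.c.0) ⊢ ··a··> n1, ··a··> n2, ··b··> n3, ··d··> n4, ··d··> n5
  n1 = (0 + 0 + 0 | 0) | a.0 | (d.0 | (0 + 0) + a.c.0) ⊢ ··a··> n6, ··a··> n7, ··d··> n8
  n2 = (0 + 0 + 0 | 0) | a.a.0 | c.0 ⊢ ··a··> n7, ··c··> n9
  n3 = d.0 | (0 + 0 + d.0) ⊢ ··d··> n10, ··d··> n11
  n4 = (0 + 0 + 0 | 0) | a.a.0 | (0 | (0 + 0)) ⊢ ··a··> n8
  n5 = b.d.0 | 0 ⊢ ··b··> n11
  n6 = (0 + 0 + 0 | 0) | 0 | (d.0 | (0 + 0) + a.c.0) ⊢ ··a··> n12, ··d··> n13
  n7 = (0 + 0 + 0 | 0) | a.0 | c.0 ⊢ ··a··> n12, ··c··> n14
  n8 = (0 + 0 + 0 | 0) | a.0 | (0 | (0 + 0)) ⊢ ··a··> n13
  n9 = (0 + 0 + 0 | 0) | a.a.0 | 0 ⊢ ··a··> n14
  n10 = 0 | (0 + 0 + d.0) ⊢ ··d··> n15
  n11 = d.0 | 0 ⊢ ··d··> n15
  n12 = (0 + 0 + 0 | 0) | 0 | c.0 ⊢ ··c··> n16
  n13 = (0 + 0 + 0 | 0) | 0 | (0 | (0 + 0)) ⊢ stopped
  n14 = (0 + 0 + 0 | 0) | a.0 | 0 ⊢ ··a··> n16
  n15 = 0 | 0 ⊢ stopped
  n16 = (0 + 0 + 0 | 0) | 0 | 0 ⊢ stopped
Run σ = ⟨c⟩ on P: start {m0}
  after c @ step 1: {m3}
  — P admits the full trace.
Run σ = ⟨c⟩ on Q: start {n0}
  after c @ step 1: ∅ (Q stuck)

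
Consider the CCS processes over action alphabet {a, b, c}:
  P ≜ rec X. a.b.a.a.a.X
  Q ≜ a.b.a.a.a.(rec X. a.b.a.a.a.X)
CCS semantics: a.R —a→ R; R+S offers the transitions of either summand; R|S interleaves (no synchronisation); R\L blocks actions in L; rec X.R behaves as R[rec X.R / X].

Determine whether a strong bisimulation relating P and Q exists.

Reachable graph of P (5 states):
  m0 = rec X. a.b.a.a.a.X ⊢ ··a··> m1
  m1 = b.a.a.a.(rec X. a.b.a.a.a.X) ⊢ ··b··> m2
  m2 = a.a.a.(rec X. a.b.a.a.a.X) ⊢ ··a··> m3
  m3 = a.a.(rec X. a.b.a.a.a.X) ⊢ ··a··> m4
  m4 = a.(rec X. a.b.a.a.a.X) ⊢ ··a··> m0
Reachable graph of Q (6 states):
  n0 = a.b.a.a.a.(rec X. a.b.a.a.a.X) ⊢ ··a··> n1
  n1 = b.a.a.a.(rec X. a.b.a.a.a.X) ⊢ ··b··> n2
  n2 = a.a.a.(rec X. a.b.a.a.a.X) ⊢ ··a··> n3
  n3 = a.a.(rec X. a.b.a.a.a.X) ⊢ ··a··> n4
  n4 = a.(rec X. a.b.a.a.a.X) ⊢ ··a··> n5
  n5 = rec X. a.b.a.a.a.X ⊢ ··a··> n1
Bisimilarity quotient blocks:
  B0 = {m0, n0, n5}
  B1 = {m1, n1}
  B2 = {m2, n2}
  B3 = {m3, n3}
  B4 = {m4, n4}
m0 ∈ B0, n0 ∈ B0 → same block

YES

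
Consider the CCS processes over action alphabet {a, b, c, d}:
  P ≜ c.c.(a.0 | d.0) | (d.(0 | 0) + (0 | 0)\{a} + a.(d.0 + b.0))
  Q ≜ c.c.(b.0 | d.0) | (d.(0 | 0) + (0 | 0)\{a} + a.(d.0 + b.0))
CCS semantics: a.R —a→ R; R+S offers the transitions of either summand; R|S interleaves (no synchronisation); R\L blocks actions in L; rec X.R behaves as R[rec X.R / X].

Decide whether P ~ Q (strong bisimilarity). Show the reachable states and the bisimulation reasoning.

not bisimilar

Reachable graph of P (24 states):
  u0 = c.c.(a.0 | d.0) | (d.(0 | 0) + (0 | 0)\{a} + a.(d.0 + b.0)) :: -a-> u1, -c-> u2, -d-> u3
  u1 = c.c.(a.0 | d.0) | (d.0 + b.0) :: -b-> u4, -c-> u5, -d-> u4
  u2 = c.(a.0 | d.0) | (d.(0 | 0) + (0 | 0)\{a} + a.(d.0 + b.0)) :: -a-> u5, -c-> u6, -d-> u7
  u3 = c.c.(a.0 | d.0) | (0 | 0) :: -c-> u7
  u4 = c.c.(a.0 | d.0) | 0 :: -c-> u8
  u5 = c.(a.0 | d.0) | (d.0 + b.0) :: -b-> u8, -c-> u9, -d-> u8
  u6 = a.0 | d.0 | (d.(0 | 0) + (0 | 0)\{a} + a.(d.0 + b.0)) :: -a-> u10, -a-> u9, -d-> u11, -d-> u12
  u7 = c.(a.0 | d.0) | (0 | 0) :: -c-> u12
  u8 = c.(a.0 | d.0) | 0 :: -c-> u13
  u9 = a.0 | d.0 | (d.0 + b.0) :: -a-> u14, -b-> u13, -d-> u13, -d-> u15
  u10 = 0 | d.0 | (d.(0 | 0) + (0 | 0)\{a} + a.(d.0 + b.0)) :: -a-> u14, -d-> u16, -d-> u17
  u11 = a.0 | 0 | (d.(0 | 0) + (0 | 0)\{a} + a.(d.0 + b.0)) :: -a-> u15, -a-> u16, -d-> u18
  u12 = a.0 | d.0 | (0 | 0) :: -a-> u17, -d-> u18
  u13 = a.0 | d.0 | 0 :: -a-> u19, -d-> u20
  u14 = 0 | d.0 | (d.0 + b.0) :: -b-> u19, -d-> u19, -d-> u21
  u15 = a.0 | 0 | (d.0 + b.0) :: -a-> u21, -b-> u20, -d-> u20
  u16 = 0 | 0 | (d.(0 | 0) + (0 | 0)\{a} + a.(d.0 + b.0)) :: -a-> u21, -d-> u22
  u17 = 0 | d.0 | (0 | 0) :: -d-> u22
  u18 = a.0 | 0 | (0 | 0) :: -a-> u22
  u19 = 0 | d.0 | 0 :: -d-> u23
  u20 = a.0 | 0 | 0 :: -a-> u23
  u21 = 0 | 0 | (d.0 + b.0) :: -b-> u23, -d-> u23
  u22 = 0 | 0 | (0 | 0) :: (no moves)
  u23 = 0 | 0 | 0 :: (no moves)
Reachable graph of Q (24 states):
  v0 = c.c.(b.0 | d.0) | (d.(0 | 0) + (0 | 0)\{a} + a.(d.0 + b.0)) :: -a-> v1, -c-> v2, -d-> v3
  v1 = c.c.(b.0 | d.0) | (d.0 + b.0) :: -b-> v4, -c-> v5, -d-> v4
  v2 = c.(b.0 | d.0) | (d.(0 | 0) + (0 | 0)\{a} + a.(d.0 + b.0)) :: -a-> v5, -c-> v6, -d-> v7
  v3 = c.c.(b.0 | d.0) | (0 | 0) :: -c-> v7
  v4 = c.c.(b.0 | d.0) | 0 :: -c-> v8
  v5 = c.(b.0 | d.0) | (d.0 + b.0) :: -b-> v8, -c-> v9, -d-> v8
  v6 = b.0 | d.0 | (d.(0 | 0) + (0 | 0)\{a} + a.(d.0 + b.0)) :: -a-> v9, -b-> v10, -d-> v11, -d-> v12
  v7 = c.(b.0 | d.0) | (0 | 0) :: -c-> v12
  v8 = c.(b.0 | d.0) | 0 :: -c-> v13
  v9 = b.0 | d.0 | (d.0 + b.0) :: -b-> v13, -b-> v14, -d-> v13, -d-> v15
  v10 = 0 | d.0 | (d.(0 | 0) + (0 | 0)\{a} + a.(d.0 + b.0)) :: -a-> v14, -d-> v16, -d-> v17
  v11 = b.0 | 0 | (d.(0 | 0) + (0 | 0)\{a} + a.(d.0 + b.0)) :: -a-> v15, -b-> v16, -d-> v18
  v12 = b.0 | d.0 | (0 | 0) :: -b-> v17, -d-> v18
  v13 = b.0 | d.0 | 0 :: -b-> v19, -d-> v20
  v14 = 0 | d.0 | (d.0 + b.0) :: -b-> v19, -d-> v19, -d-> v21
  v15 = b.0 | 0 | (d.0 + b.0) :: -b-> v20, -b-> v21, -d-> v20
  v16 = 0 | 0 | (d.(0 | 0) + (0 | 0)\{a} + a.(d.0 + b.0)) :: -a-> v21, -d-> v22
  v17 = 0 | d.0 | (0 | 0) :: -d-> v22
  v18 = b.0 | 0 | (0 | 0) :: -b-> v22
  v19 = 0 | d.0 | 0 :: -d-> v23
  v20 = b.0 | 0 | 0 :: -b-> v23
  v21 = 0 | 0 | (d.0 + b.0) :: -b-> v23, -d-> v23
  v22 = 0 | 0 | (0 | 0) :: (no moves)
  v23 = 0 | 0 | 0 :: (no moves)
Partition-refinement fixed point:
  B0 = {u0}
  B1 = {u3, u4}
  B2 = {u7, u8}
  B3 = {u12, u13}
  B4 = {u18, u20}
  B5 = {u22, u23, v22, v23}
  B6 = {u17, u19, v17, v19}
  B7 = {u1}
  B8 = {u5}
  B9 = {u9}
  B10 = {u14, v14}
  B11 = {u21, v21}
  B12 = {u15}
  B13 = {u2}
  B14 = {u6}
  B15 = {u10, v10}
  B16 = {u16, v16}
  B17 = {u11}
  B18 = {v0}
  B19 = {v2}
  B20 = {v7, v8}
  B21 = {v12, v13}
  B22 = {v18, v20}
  B23 = {v5}
  B24 = {v9}
  B25 = {v15}
  B26 = {v6}
  B27 = {v11}
  B28 = {v1}
  B29 = {v3, v4}
u0 ∈ B0, v0 ∈ B18 → different blocks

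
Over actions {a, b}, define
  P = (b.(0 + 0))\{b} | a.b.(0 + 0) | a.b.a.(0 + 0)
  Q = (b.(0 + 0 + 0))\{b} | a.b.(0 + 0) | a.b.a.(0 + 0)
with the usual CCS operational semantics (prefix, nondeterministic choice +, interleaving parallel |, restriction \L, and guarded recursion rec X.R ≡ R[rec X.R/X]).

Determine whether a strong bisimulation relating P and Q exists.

P ~ Q

LTS(P): 12 reachable states
  s0 = (b.(0 + 0))\{b} | a.b.(0 + 0) | a.b.a.(0 + 0) :: =a=> s1, =a=> s2
  s1 = (b.(0 + 0))\{b} | a.b.(0 + 0) | b.a.(0 + 0) :: =a=> s3, =b=> s4
  s2 = (b.(0 + 0))\{b} | b.(0 + 0) | a.b.a.(0 + 0) :: =a=> s3, =b=> s5
  s3 = (b.(0 + 0))\{b} | b.(0 + 0) | b.a.(0 + 0) :: =b=> s6, =b=> s7
  s4 = (b.(0 + 0))\{b} | a.b.(0 + 0) | a.(0 + 0) :: =a=> s7, =a=> s8
  s5 = (b.(0 + 0))\{b} | (0 + 0) | a.b.a.(0 + 0) :: =a=> s6
  s6 = (b.(0 + 0))\{b} | (0 + 0) | b.a.(0 + 0) :: =b=> s9
  s7 = (b.(0 + 0))\{b} | b.(0 + 0) | a.(0 + 0) :: =a=> s10, =b=> s9
  s8 = (b.(0 + 0))\{b} | a.b.(0 + 0) | (0 + 0) :: =a=> s10
  s9 = (b.(0 + 0))\{b} | (0 + 0) | a.(0 + 0) :: =a=> s11
  s10 = (b.(0 + 0))\{b} | b.(0 + 0) | (0 + 0) :: =b=> s11
  s11 = (b.(0 + 0))\{b} | (0 + 0) | (0 + 0) :: deadlocked
LTS(Q): 12 reachable states
  t0 = (b.(0 + 0 + 0))\{b} | a.b.(0 + 0) | a.b.a.(0 + 0) :: =a=> t1, =a=> t2
  t1 = (b.(0 + 0 + 0))\{b} | a.b.(0 + 0) | b.a.(0 + 0) :: =a=> t3, =b=> t4
  t2 = (b.(0 + 0 + 0))\{b} | b.(0 + 0) | a.b.a.(0 + 0) :: =a=> t3, =b=> t5
  t3 = (b.(0 + 0 + 0))\{b} | b.(0 + 0) | b.a.(0 + 0) :: =b=> t6, =b=> t7
  t4 = (b.(0 + 0 + 0))\{b} | a.b.(0 + 0) | a.(0 + 0) :: =a=> t7, =a=> t8
  t5 = (b.(0 + 0 + 0))\{b} | (0 + 0) | a.b.a.(0 + 0) :: =a=> t6
  t6 = (b.(0 + 0 + 0))\{b} | (0 + 0) | b.a.(0 + 0) :: =b=> t9
  t7 = (b.(0 + 0 + 0))\{b} | b.(0 + 0) | a.(0 + 0) :: =a=> t10, =b=> t9
  t8 = (b.(0 + 0 + 0))\{b} | a.b.(0 + 0) | (0 + 0) :: =a=> t10
  t9 = (b.(0 + 0 + 0))\{b} | (0 + 0) | a.(0 + 0) :: =a=> t11
  t10 = (b.(0 + 0 + 0))\{b} | b.(0 + 0) | (0 + 0) :: =b=> t11
  t11 = (b.(0 + 0 + 0))\{b} | (0 + 0) | (0 + 0) :: deadlocked
Bisimilarity quotient blocks:
  B0 = {s0, t0}
  B1 = {s1, t1}
  B2 = {s3, t3}
  B3 = {s7, t7}
  B4 = {s9, t9}
  B5 = {s11, t11}
  B6 = {s10, t10}
  B7 = {s6, t6}
  B8 = {s4, t4}
  B9 = {s8, t8}
  B10 = {s2, t2}
  B11 = {s5, t5}
s0 ∈ B0, t0 ∈ B0 → same block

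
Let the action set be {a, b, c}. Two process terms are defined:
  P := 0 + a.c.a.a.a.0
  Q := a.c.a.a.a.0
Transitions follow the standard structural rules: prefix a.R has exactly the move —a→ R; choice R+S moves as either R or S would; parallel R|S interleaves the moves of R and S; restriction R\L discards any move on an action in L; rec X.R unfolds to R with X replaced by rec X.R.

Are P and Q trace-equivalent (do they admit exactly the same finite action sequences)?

trace-equivalent

P's transition system — 6 states:
  p0 = 0 + a.c.a.a.a.0 has moves -a-> p1
  p1 = c.a.a.a.0 has moves -c-> p2
  p2 = a.a.a.0 has moves -a-> p3
  p3 = a.a.0 has moves -a-> p4
  p4 = a.0 has moves -a-> p5
  p5 = 0 has moves deadlocked
Q's transition system — 6 states:
  q0 = a.c.a.a.a.0 has moves -a-> q1
  q1 = c.a.a.a.0 has moves -c-> q2
  q2 = a.a.a.0 has moves -a-> q3
  q3 = a.a.0 has moves -a-> q4
  q4 = a.0 has moves -a-> q5
  q5 = 0 has moves deadlocked
Bisimilarity quotient blocks:
  B0 = {p0, q0}
  B1 = {p1, q1}
  B2 = {p2, q2}
  B3 = {p3, q3}
  B4 = {p4, q4}
  B5 = {p5, q5}
p0 ∈ B0, q0 ∈ B0 → same block
Bisimilar ⇒ trace-equivalent.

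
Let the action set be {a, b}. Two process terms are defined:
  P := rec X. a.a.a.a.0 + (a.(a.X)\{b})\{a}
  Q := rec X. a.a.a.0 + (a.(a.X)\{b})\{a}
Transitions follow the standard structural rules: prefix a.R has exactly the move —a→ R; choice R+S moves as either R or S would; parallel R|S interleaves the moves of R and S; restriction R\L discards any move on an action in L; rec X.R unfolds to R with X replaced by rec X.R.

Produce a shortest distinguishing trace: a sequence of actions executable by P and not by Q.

aaaa

LTS(P): 5 reachable states
  p0 = rec X. a.a.a.a.0 + (a.(a.X)\{b})\{a} ⊢ ··a··> p1
  p1 = a.a.a.0 ⊢ ··a··> p2
  p2 = a.a.0 ⊢ ··a··> p3
  p3 = a.0 ⊢ ··a··> p4
  p4 = 0 ⊢ ∅
LTS(Q): 4 reachable states
  q0 = rec X. a.a.a.0 + (a.(a.X)\{b})\{a} ⊢ ··a··> q1
  q1 = a.a.0 ⊢ ··a··> q2
  q2 = a.0 ⊢ ··a··> q3
  q3 = 0 ⊢ ∅
Executing aaaa from P (initial set {p0}):
  step 1 (a): {p1}
  step 2 (a): {p2}
  step 3 (a): {p3}
  step 4 (a): {p4}
  ✓ P
Executing aaaa from Q (initial set {q0}):
  step 1 (a): {q1}
  step 2 (a): {q2}
  step 3 (a): {q3}
  step 4 (a): no successor for Q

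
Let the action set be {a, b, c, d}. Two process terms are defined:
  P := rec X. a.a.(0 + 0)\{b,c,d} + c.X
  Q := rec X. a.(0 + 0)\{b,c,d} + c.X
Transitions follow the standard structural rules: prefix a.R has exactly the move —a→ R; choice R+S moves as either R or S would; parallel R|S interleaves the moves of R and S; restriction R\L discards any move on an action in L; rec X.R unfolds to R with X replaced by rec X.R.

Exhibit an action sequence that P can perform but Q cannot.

Reachable graph of P (3 states):
  p0 = rec X. a.a.(0 + 0)\{b,c,d} + c.X → -a-> p1, -c-> p0
  p1 = a.(0 + 0)\{b,c,d} → -a-> p2
  p2 = (0 + 0)\{b,c,d} → (no moves)
Reachable graph of Q (2 states):
  q0 = rec X. a.(0 + 0)\{b,c,d} + c.X → -a-> q1, -c-> q0
  q1 = (0 + 0)\{b,c,d} → (no moves)
Run σ = ⟨aa⟩ on P: start {p0}
  after a @ step 1: {p1}
  after a @ step 2: {p2}
  ✓ P
Run σ = ⟨aa⟩ on Q: start {q0}
  after a @ step 1: {q1}
  after a @ step 2: no successor for Q

aa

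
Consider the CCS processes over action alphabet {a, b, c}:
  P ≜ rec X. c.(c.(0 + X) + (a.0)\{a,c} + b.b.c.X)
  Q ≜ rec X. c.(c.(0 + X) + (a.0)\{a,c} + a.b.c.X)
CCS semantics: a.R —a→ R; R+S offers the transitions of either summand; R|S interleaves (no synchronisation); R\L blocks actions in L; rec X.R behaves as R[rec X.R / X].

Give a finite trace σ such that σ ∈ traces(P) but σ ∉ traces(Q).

cb

LTS(P): 5 reachable states
  m0 = rec X. c.(c.(0 + X) + (a.0)\{a,c} + b.b.c.X) → =c=> m1
  m1 = c.(0 + (rec X. c.(c.(0 + X) + (a.0)\{a,c} + b.b.c.X))) + (a.0)\{a,c} + b.b.c.(rec X. c.(c.(0 + X) + (a.0)\{a,c} + b.b.c.X)) → =b=> m2, =c=> m3
  m2 = b.c.(rec X. c.(c.(0 + X) + (a.0)\{a,c} + b.b.c.X)) → =b=> m4
  m3 = 0 + (rec X. c.(c.(0 + X) + (a.0)\{a,c} + b.b.c.X)) → =c=> m1
  m4 = c.(rec X. c.(c.(0 + X) + (a.0)\{a,c} + b.b.c.X)) → =c=> m0
LTS(Q): 5 reachable states
  n0 = rec X. c.(c.(0 + X) + (a.0)\{a,c} + a.b.c.X) → =c=> n1
  n1 = c.(0 + (rec X. c.(c.(0 + X) + (a.0)\{a,c} + a.b.c.X))) + (a.0)\{a,c} + a.b.c.(rec X. c.(c.(0 + X) + (a.0)\{a,c} + a.b.c.X)) → =a=> n2, =c=> n3
  n2 = b.c.(rec X. c.(c.(0 + X) + (a.0)\{a,c} + a.b.c.X)) → =b=> n4
  n3 = 0 + (rec X. c.(c.(0 + X) + (a.0)\{a,c} + a.b.c.X)) → =c=> n1
  n4 = c.(rec X. c.(c.(0 + X) + (a.0)\{a,c} + a.b.c.X)) → =c=> n0
Executing cb from P (initial set {m0}):
  step 1 (c): {m1}
  step 2 (b): {m2}
  P completes σ.
Executing cb from Q (initial set {n0}):
  step 1 (c): {n1}
  step 2 (b): no successor for Q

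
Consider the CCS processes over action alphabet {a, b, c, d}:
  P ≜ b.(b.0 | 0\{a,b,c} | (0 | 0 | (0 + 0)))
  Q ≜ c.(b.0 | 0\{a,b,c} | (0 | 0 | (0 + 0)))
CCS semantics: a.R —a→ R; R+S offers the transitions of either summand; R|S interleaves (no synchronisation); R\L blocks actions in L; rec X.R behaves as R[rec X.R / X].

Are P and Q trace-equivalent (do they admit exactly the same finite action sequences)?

traces(P) ≠ traces(Q) — witness ⟨b⟩

P's transition system — 3 states:
  u0 = b.(b.0 | 0\{a,b,c} | (0 | 0 | (0 + 0))) :: --b--▸ u1
  u1 = b.0 | 0\{a,b,c} | (0 | 0 | (0 + 0)) :: --b--▸ u2
  u2 = 0 | 0\{a,b,c} | (0 | 0 | (0 + 0)) :: stopped
Q's transition system — 3 states:
  v0 = c.(b.0 | 0\{a,b,c} | (0 | 0 | (0 + 0))) :: --c--▸ v1
  v1 = b.0 | 0\{a,b,c} | (0 | 0 | (0 + 0)) :: --b--▸ v2
  v2 = 0 | 0\{a,b,c} | (0 | 0 | (0 + 0)) :: stopped
Run σ = ⟨b⟩ on P: start {u0}
  step 1 (b): {u1}
  — P admits the full trace.
Run σ = ⟨b⟩ on Q: start {v0}
  step 1 (b): ∅ (Q stuck)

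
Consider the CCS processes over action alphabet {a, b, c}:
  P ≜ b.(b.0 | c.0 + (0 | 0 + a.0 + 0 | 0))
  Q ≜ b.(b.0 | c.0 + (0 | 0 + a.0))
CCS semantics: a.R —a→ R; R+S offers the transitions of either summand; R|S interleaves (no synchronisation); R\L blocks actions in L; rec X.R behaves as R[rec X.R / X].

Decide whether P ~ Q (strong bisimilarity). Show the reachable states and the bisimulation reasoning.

P ~ Q

LTS(P): 6 reachable states
  u0 = b.(b.0 | c.0 + (0 | 0 + a.0 + 0 | 0)) → --b--▸ u1
  u1 = b.0 | c.0 + (0 | 0 + a.0 + 0 | 0) → --a--▸ u2, --b--▸ u3, --c--▸ u4
  u2 = 0 → ·
  u3 = 0 | c.0 → --c--▸ u5
  u4 = b.0 | 0 → --b--▸ u5
  u5 = 0 | 0 → ·
LTS(Q): 6 reachable states
  v0 = b.(b.0 | c.0 + (0 | 0 + a.0)) → --b--▸ v1
  v1 = b.0 | c.0 + (0 | 0 + a.0) → --a--▸ v2, --b--▸ v3, --c--▸ v4
  v2 = 0 → ·
  v3 = 0 | c.0 → --c--▸ v5
  v4 = b.0 | 0 → --b--▸ v5
  v5 = 0 | 0 → ·
Bisimilarity quotient blocks:
  B0 = {u0, v0}
  B1 = {u1, v1}
  B2 = {u2, u5, v2, v5}
  B3 = {u3, v3}
  B4 = {u4, v4}
u0 ∈ B0, v0 ∈ B0 → same block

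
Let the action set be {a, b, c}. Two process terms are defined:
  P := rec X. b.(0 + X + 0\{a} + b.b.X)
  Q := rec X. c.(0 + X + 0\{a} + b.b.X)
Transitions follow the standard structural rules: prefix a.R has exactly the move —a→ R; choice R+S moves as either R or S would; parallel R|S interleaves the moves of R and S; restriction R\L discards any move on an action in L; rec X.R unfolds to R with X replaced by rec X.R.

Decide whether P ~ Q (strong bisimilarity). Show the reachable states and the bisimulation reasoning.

not bisimilar

P's transition system — 3 states:
  m0 = rec X. b.(0 + X + 0\{a} + b.b.X) ⊢ —b→ m1
  m1 = 0 + (rec X. b.(0 + X + 0\{a} + b.b.X)) + 0\{a} + b.b.(rec X. b.(0 + X + 0\{a} + b.b.X)) ⊢ —b→ m1, —b→ m2
  m2 = b.(rec X. b.(0 + X + 0\{a} + b.b.X)) ⊢ —b→ m0
Q's transition system — 3 states:
  n0 = rec X. c.(0 + X + 0\{a} + b.b.X) ⊢ —c→ n1
  n1 = 0 + (rec X. c.(0 + X + 0\{a} + b.b.X)) + 0\{a} + b.b.(rec X. c.(0 + X + 0\{a} + b.b.X)) ⊢ —b→ n2, —c→ n1
  n2 = b.(rec X. c.(0 + X + 0\{a} + b.b.X)) ⊢ —b→ n0
Bisimilarity quotient blocks:
  B0 = {m0, m1, m2}
  B1 = {n0}
  B2 = {n1}
  B3 = {n2}
m0 ∈ B0, n0 ∈ B1 → different blocks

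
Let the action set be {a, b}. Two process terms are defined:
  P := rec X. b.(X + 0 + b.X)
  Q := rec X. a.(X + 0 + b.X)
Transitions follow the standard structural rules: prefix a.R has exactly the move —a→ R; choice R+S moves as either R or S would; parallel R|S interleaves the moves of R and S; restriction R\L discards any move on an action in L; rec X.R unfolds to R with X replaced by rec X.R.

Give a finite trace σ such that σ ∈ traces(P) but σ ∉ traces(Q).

b

Reachable graph of P (2 states):
  p0 = rec X. b.(X + 0 + b.X) → —b→ p1
  p1 = (rec X. b.(X + 0 + b.X)) + 0 + b.(rec X. b.(X + 0 + b.X)) → —b→ p0, —b→ p1
Reachable graph of Q (2 states):
  q0 = rec X. a.(X + 0 + b.X) → —a→ q1
  q1 = (rec X. a.(X + 0 + b.X)) + 0 + b.(rec X. a.(X + 0 + b.X)) → —a→ q1, —b→ q0
Run σ = ⟨b⟩ on P: start {p0}
  [1] b ⇒ {p1}
  — P admits the full trace.
Run σ = ⟨b⟩ on Q: start {q0}
  [1] b ⇒ no successor for Q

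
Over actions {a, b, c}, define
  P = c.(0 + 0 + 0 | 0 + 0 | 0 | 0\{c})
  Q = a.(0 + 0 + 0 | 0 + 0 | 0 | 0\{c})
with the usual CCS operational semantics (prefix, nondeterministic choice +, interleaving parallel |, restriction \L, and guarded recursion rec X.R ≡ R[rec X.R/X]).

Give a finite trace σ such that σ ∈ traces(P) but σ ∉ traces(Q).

c

Reachable graph of P (2 states):
  m0 = c.(0 + 0 + 0 | 0 + 0 | 0 | 0\{c}) → --c--▸ m1
  m1 = 0 + 0 + 0 | 0 + 0 | 0 | 0\{c} → deadlocked
Reachable graph of Q (2 states):
  n0 = a.(0 + 0 + 0 | 0 + 0 | 0 | 0\{c}) → --a--▸ n1
  n1 = 0 + 0 + 0 | 0 + 0 | 0 | 0\{c} → deadlocked
Run σ = ⟨c⟩ on P: start {m0}
  step 1 (c): {m1}
  — P admits the full trace.
Run σ = ⟨c⟩ on Q: start {n0}
  step 1 (c): ∅ (Q stuck)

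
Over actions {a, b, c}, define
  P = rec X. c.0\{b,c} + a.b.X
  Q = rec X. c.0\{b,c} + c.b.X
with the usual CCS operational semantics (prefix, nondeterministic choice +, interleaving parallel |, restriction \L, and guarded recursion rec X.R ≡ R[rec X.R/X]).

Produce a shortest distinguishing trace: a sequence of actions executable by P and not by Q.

P's transition system — 3 states:
  m0 = rec X. c.0\{b,c} + a.b.X :: =a=> m1, =c=> m2
  m1 = b.(rec X. c.0\{b,c} + a.b.X) :: =b=> m0
  m2 = 0\{b,c} :: (no moves)
Q's transition system — 3 states:
  n0 = rec X. c.0\{b,c} + c.b.X :: =c=> n1, =c=> n2
  n1 = 0\{b,c} :: (no moves)
  n2 = b.(rec X. c.0\{b,c} + c.b.X) :: =b=> n0
Trace ⟨a⟩ through P, begin at {m0}:
  step 1 (a): {m1}
  P completes σ.
Trace ⟨a⟩ through Q, begin at {n0}:
  step 1 (a): no successor for Q

a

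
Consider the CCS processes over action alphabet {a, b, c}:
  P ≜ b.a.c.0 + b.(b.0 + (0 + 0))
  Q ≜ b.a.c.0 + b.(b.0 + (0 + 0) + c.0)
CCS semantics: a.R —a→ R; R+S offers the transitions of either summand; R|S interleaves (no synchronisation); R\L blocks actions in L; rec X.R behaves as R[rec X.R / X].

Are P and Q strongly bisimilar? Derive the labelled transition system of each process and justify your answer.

NO

LTS(P): 5 reachable states
  m0 = b.a.c.0 + b.(b.0 + (0 + 0)) ⊢ ··b··> m1, ··b··> m2
  m1 = a.c.0 ⊢ ··a··> m3
  m2 = b.0 + (0 + 0) ⊢ ··b··> m4
  m3 = c.0 ⊢ ··c··> m4
  m4 = 0 ⊢ ·
LTS(Q): 5 reachable states
  n0 = b.a.c.0 + b.(b.0 + (0 + 0) + c.0) ⊢ ··b··> n1, ··b··> n2
  n1 = a.c.0 ⊢ ··a··> n3
  n2 = b.0 + (0 + 0) + c.0 ⊢ ··b··> n4, ··c··> n4
  n3 = c.0 ⊢ ··c··> n4
  n4 = 0 ⊢ ·
Coarsest stable partition (strong bisimilarity classes):
  B0 = {m0}
  B1 = {m1, n1}
  B2 = {m3, n3}
  B3 = {m4, n4}
  B4 = {m2}
  B5 = {n0}
  B6 = {n2}
m0 ∈ B0, n0 ∈ B5 → different blocks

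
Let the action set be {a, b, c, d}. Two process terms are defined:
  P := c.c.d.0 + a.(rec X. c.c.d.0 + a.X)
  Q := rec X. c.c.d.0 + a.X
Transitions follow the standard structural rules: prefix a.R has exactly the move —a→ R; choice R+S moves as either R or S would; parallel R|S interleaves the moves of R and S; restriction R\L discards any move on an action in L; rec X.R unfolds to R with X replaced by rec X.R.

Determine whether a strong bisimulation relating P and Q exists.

P's transition system — 5 states:
  p0 = c.c.d.0 + a.(rec X. c.c.d.0 + a.X) has moves ··a··> p1, ··c··> p2
  p1 = rec X. c.c.d.0 + a.X has moves ··a··> p1, ··c··> p2
  p2 = c.d.0 has moves ··c··> p3
  p3 = d.0 has moves ··d··> p4
  p4 = 0 has moves stopped
Q's transition system — 4 states:
  q0 = rec X. c.c.d.0 + a.X has moves ··a··> q0, ··c··> q1
  q1 = c.d.0 has moves ··c··> q2
  q2 = d.0 has moves ··d··> q3
  q3 = 0 has moves stopped
Bisimilarity quotient blocks:
  B0 = {p0, p1, q0}
  B1 = {p2, q1}
  B2 = {p3, q2}
  B3 = {p4, q3}
p0 ∈ B0, q0 ∈ B0 → same block

bisimilar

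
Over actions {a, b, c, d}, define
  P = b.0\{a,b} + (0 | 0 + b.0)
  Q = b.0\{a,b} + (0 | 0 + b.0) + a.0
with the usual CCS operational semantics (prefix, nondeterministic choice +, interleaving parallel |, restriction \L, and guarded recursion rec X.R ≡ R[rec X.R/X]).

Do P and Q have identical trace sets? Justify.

Reachable graph of P (3 states):
  m0 = b.0\{a,b} + (0 | 0 + b.0) ⊢ -b-> m1, -b-> m2
  m1 = 0 ⊢ ∅
  m2 = 0\{a,b} ⊢ ∅
Reachable graph of Q (3 states):
  n0 = b.0\{a,b} + (0 | 0 + b.0) + a.0 ⊢ -a-> n1, -b-> n1, -b-> n2
  n1 = 0 ⊢ ∅
  n2 = 0\{a,b} ⊢ ∅
Run σ = ⟨a⟩ on Q: start {n0}
  [1] a ⇒ {n1}
  ✓ Q
Run σ = ⟨a⟩ on P: start {m0}
  [1] a ⇒ ∅ (P stuck)

traces(P) ≠ traces(Q) — witness ⟨a⟩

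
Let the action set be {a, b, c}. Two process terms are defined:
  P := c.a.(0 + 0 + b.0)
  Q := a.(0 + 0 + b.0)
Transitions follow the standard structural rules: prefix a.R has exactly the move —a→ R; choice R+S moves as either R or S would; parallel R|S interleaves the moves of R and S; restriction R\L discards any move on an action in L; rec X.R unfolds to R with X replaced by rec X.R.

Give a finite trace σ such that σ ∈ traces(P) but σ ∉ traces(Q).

Reachable graph of P (4 states):
  m0 = c.a.(0 + 0 + b.0) → ··c··> m1
  m1 = a.(0 + 0 + b.0) → ··a··> m2
  m2 = 0 + 0 + b.0 → ··b··> m3
  m3 = 0 → stopped
Reachable graph of Q (3 states):
  n0 = a.(0 + 0 + b.0) → ··a··> n1
  n1 = 0 + 0 + b.0 → ··b··> n2
  n2 = 0 → stopped
Run σ = ⟨c⟩ on P: start {m0}
  after c @ step 1: {m1}
  ✓ P
Run σ = ⟨c⟩ on Q: start {n0}
  after c @ step 1: ∅ (Q stuck)

c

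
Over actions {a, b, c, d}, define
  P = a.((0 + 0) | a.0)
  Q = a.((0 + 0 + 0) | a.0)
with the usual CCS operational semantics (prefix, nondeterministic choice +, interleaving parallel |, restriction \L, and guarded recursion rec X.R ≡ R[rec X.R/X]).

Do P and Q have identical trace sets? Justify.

trace-equivalent

P's transition system — 3 states:
  s0 = a.((0 + 0) | a.0) | =a=> s1
  s1 = (0 + 0) | a.0 | =a=> s2
  s2 = (0 + 0) | 0 | ·
Q's transition system — 3 states:
  t0 = a.((0 + 0 + 0) | a.0) | =a=> t1
  t1 = (0 + 0 + 0) | a.0 | =a=> t2
  t2 = (0 + 0 + 0) | 0 | ·
Bisimilarity quotient blocks:
  B0 = {s0, t0}
  B1 = {s1, t1}
  B2 = {s2, t2}
s0 ∈ B0, t0 ∈ B0 → same block
Bisimilar ⇒ trace-equivalent.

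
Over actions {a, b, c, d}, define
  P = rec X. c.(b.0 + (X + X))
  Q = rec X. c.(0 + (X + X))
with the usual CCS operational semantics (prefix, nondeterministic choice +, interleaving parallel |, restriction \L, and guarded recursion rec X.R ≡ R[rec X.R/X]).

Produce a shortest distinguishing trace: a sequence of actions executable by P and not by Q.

cb

LTS(P): 3 reachable states
  u0 = rec X. c.(b.0 + (X + X)) has moves --c--▸ u1
  u1 = b.0 + ((rec X. c.(b.0 + (X + X))) + (rec X. c.(b.0 + (X + X)))) has moves --b--▸ u2, --c--▸ u1
  u2 = 0 has moves deadlocked
LTS(Q): 2 reachable states
  v0 = rec X. c.(0 + (X + X)) has moves --c--▸ v1
  v1 = 0 + ((rec X. c.(0 + (X + X))) + (rec X. c.(0 + (X + X)))) has moves --c--▸ v1
Executing cb from P (initial set {u0}):
  [1] c ⇒ {u1}
  [2] b ⇒ {u2}
  P completes σ.
Executing cb from Q (initial set {v0}):
  [1] c ⇒ {v1}
  [2] b ⇒ no successor for Q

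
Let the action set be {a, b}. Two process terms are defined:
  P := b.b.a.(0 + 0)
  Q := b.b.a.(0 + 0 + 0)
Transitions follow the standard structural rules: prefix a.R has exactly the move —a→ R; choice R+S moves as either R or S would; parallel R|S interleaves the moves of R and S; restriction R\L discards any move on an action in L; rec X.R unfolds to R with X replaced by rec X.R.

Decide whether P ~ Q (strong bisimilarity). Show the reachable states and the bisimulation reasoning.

P's transition system — 4 states:
  u0 = b.b.a.(0 + 0) :: ··b··> u1
  u1 = b.a.(0 + 0) :: ··b··> u2
  u2 = a.(0 + 0) :: ··a··> u3
  u3 = 0 + 0 :: (no moves)
Q's transition system — 4 states:
  v0 = b.b.a.(0 + 0 + 0) :: ··b··> v1
  v1 = b.a.(0 + 0 + 0) :: ··b··> v2
  v2 = a.(0 + 0 + 0) :: ··a··> v3
  v3 = 0 + 0 + 0 :: (no moves)
Partition-refinement fixed point:
  B0 = {u0, v0}
  B1 = {u1, v1}
  B2 = {u2, v2}
  B3 = {u3, v3}
u0 ∈ B0, v0 ∈ B0 → same block

P ~ Q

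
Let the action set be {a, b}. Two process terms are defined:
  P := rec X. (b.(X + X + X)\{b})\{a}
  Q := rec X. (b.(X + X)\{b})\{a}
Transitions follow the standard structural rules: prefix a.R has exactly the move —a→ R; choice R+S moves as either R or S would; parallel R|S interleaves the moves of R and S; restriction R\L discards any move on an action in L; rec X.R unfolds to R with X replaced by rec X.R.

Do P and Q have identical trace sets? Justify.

trace-equivalent

Reachable graph of P (2 states):
  u0 = rec X. (b.(X + X + X)\{b})\{a} | ··b··> u1
  u1 = ((rec X. (b.(X + X + X)\{b})\{a}) + (rec X. (b.(X + X + X)\{b})\{a}) + (rec X. (b.(X + X + X)\{b})\{a}))\{b}\{a} | ∅
Reachable graph of Q (2 states):
  v0 = rec X. (b.(X + X)\{b})\{a} | ··b··> v1
  v1 = ((rec X. (b.(X + X)\{b})\{a}) + (rec X. (b.(X + X)\{b})\{a}))\{b}\{a} | ∅
Partition-refinement fixed point:
  B0 = {u0, v0}
  B1 = {u1, v1}
u0 ∈ B0, v0 ∈ B0 → same block
Bisimilar ⇒ trace-equivalent.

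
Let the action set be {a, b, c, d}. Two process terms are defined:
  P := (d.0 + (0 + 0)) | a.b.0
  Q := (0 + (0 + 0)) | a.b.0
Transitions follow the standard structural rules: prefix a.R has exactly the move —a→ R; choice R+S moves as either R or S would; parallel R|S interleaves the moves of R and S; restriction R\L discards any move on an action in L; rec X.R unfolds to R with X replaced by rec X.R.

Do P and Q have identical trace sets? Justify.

P's transition system — 6 states:
  s0 = (d.0 + (0 + 0)) | a.b.0 :: --a--▸ s1, --d--▸ s2
  s1 = (d.0 + (0 + 0)) | b.0 :: --b--▸ s3, --d--▸ s4
  s2 = 0 | a.b.0 :: --a--▸ s4
  s3 = (d.0 + (0 + 0)) | 0 :: --d--▸ s5
  s4 = 0 | b.0 :: --b--▸ s5
  s5 = 0 | 0 :: deadlocked
Q's transition system — 3 states:
  t0 = (0 + (0 + 0)) | a.b.0 :: --a--▸ t1
  t1 = (0 + (0 + 0)) | b.0 :: --b--▸ t2
  t2 = (0 + (0 + 0)) | 0 :: deadlocked
Run σ = ⟨d⟩ on P: start {s0}
  [1] d ⇒ {s2}
  P completes σ.
Run σ = ⟨d⟩ on Q: start {t0}
  [1] d ⇒ ∅ (Q stuck)

trace-distinct — witness ⟨d⟩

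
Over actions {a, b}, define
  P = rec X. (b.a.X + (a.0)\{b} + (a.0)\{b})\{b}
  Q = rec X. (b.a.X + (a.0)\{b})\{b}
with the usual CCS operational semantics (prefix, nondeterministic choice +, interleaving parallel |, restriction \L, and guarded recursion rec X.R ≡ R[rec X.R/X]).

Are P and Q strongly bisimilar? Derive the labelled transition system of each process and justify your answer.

P ~ Q

Reachable graph of P (2 states):
  u0 = rec X. (b.a.X + (a.0)\{b} + (a.0)\{b})\{b} :: =a=> u1
  u1 = 0\{b}\{b} :: stopped
Reachable graph of Q (2 states):
  v0 = rec X. (b.a.X + (a.0)\{b})\{b} :: =a=> v1
  v1 = 0\{b}\{b} :: stopped
Partition-refinement fixed point:
  B0 = {u0, v0}
  B1 = {u1, v1}
u0 ∈ B0, v0 ∈ B0 → same block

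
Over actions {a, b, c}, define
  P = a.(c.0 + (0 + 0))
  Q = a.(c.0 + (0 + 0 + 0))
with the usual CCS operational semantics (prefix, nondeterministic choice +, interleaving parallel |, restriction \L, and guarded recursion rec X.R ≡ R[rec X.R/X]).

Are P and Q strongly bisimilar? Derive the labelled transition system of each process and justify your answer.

YES

P's transition system — 3 states:
  s0 = a.(c.0 + (0 + 0)) ⊢ ··a··> s1
  s1 = c.0 + (0 + 0) ⊢ ··c··> s2
  s2 = 0 ⊢ ∅
Q's transition system — 3 states:
  t0 = a.(c.0 + (0 + 0 + 0)) ⊢ ··a··> t1
  t1 = c.0 + (0 + 0 + 0) ⊢ ··c··> t2
  t2 = 0 ⊢ ∅
Coarsest stable partition (strong bisimilarity classes):
  B0 = {s0, t0}
  B1 = {s1, t1}
  B2 = {s2, t2}
s0 ∈ B0, t0 ∈ B0 → same block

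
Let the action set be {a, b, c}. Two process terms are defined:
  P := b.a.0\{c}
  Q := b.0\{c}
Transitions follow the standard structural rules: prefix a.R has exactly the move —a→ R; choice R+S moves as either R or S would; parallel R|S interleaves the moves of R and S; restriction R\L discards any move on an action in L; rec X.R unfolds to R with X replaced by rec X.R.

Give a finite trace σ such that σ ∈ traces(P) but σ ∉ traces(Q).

LTS(P): 3 reachable states
  s0 = b.a.0\{c} :: =b=> s1
  s1 = a.0\{c} :: =a=> s2
  s2 = 0\{c} :: stopped
LTS(Q): 2 reachable states
  t0 = b.0\{c} :: =b=> t1
  t1 = 0\{c} :: stopped
Executing ba from P (initial set {s0}):
  [1] b ⇒ {s1}
  [2] a ⇒ {s2}
  ✓ P
Executing ba from Q (initial set {t0}):
  [1] b ⇒ {t1}
  [2] a ⇒ no successor for Q

ba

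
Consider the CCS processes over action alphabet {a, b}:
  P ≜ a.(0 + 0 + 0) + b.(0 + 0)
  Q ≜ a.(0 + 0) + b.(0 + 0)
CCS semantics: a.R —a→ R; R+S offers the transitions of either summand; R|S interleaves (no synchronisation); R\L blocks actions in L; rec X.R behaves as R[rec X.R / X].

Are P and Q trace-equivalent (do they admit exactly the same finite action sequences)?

trace-equivalent

P's transition system — 3 states:
  s0 = a.(0 + 0 + 0) + b.(0 + 0) :: =a=> s1, =b=> s2
  s1 = 0 + 0 + 0 :: (no moves)
  s2 = 0 + 0 :: (no moves)
Q's transition system — 2 states:
  t0 = a.(0 + 0) + b.(0 + 0) :: =a=> t1, =b=> t1
  t1 = 0 + 0 :: (no moves)
Coarsest stable partition (strong bisimilarity classes):
  B0 = {s0, t0}
  B1 = {s1, s2, t1}
s0 ∈ B0, t0 ∈ B0 → same block
Bisimilar ⇒ trace-equivalent.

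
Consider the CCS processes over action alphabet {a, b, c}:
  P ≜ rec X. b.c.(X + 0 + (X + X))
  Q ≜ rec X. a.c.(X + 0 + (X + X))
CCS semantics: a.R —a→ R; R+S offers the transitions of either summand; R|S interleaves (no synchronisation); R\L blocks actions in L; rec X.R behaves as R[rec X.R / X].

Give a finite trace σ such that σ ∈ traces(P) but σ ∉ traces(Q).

b

LTS(P): 3 reachable states
  s0 = rec X. b.c.(X + 0 + (X + X)) has moves ··b··> s1
  s1 = c.((rec X. b.c.(X + 0 + (X + X))) + 0 + ((rec X. b.c.(X + 0 + (X + X))) + (rec X. b.c.(X + 0 + (X + X))))) has moves ··c··> s2
  s2 = (rec X. b.c.(X + 0 + (X + X))) + 0 + ((rec X. b.c.(X + 0 + (X + X))) + (rec X. b.c.(X + 0 + (X + X)))) has moves ··b··> s1
LTS(Q): 3 reachable states
  t0 = rec X. a.c.(X + 0 + (X + X)) has moves ··a··> t1
  t1 = c.((rec X. a.c.(X + 0 + (X + X))) + 0 + ((rec X. a.c.(X + 0 + (X + X))) + (rec X. a.c.(X + 0 + (X + X))))) has moves ··c··> t2
  t2 = (rec X. a.c.(X + 0 + (X + X))) + 0 + ((rec X. a.c.(X + 0 + (X + X))) + (rec X. a.c.(X + 0 + (X + X)))) has moves ··a··> t1
Trace ⟨b⟩ through P, begin at {s0}:
  after b @ step 1: {s1}
  P completes σ.
Trace ⟨b⟩ through Q, begin at {t0}:
  after b @ step 1: no successor for Q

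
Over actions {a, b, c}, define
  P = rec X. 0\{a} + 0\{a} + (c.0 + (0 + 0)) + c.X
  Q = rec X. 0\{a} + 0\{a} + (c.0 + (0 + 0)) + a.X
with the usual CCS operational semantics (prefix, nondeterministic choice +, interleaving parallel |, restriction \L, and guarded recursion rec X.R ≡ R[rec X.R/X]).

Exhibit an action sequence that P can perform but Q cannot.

LTS(P): 2 reachable states
  s0 = rec X. 0\{a} + 0\{a} + (c.0 + (0 + 0)) + c.X → -c-> s0, -c-> s1
  s1 = 0 → deadlocked
LTS(Q): 2 reachable states
  t0 = rec X. 0\{a} + 0\{a} + (c.0 + (0 + 0)) + a.X → -a-> t0, -c-> t1
  t1 = 0 → deadlocked
Run σ = ⟨cc⟩ on P: start {s0}
  [1] c ⇒ {s0, s1}
  [2] c ⇒ {s0, s1}
  P completes σ.
Run σ = ⟨cc⟩ on Q: start {t0}
  [1] c ⇒ {t1}
  [2] c ⇒ ∅ (Q stuck)

cc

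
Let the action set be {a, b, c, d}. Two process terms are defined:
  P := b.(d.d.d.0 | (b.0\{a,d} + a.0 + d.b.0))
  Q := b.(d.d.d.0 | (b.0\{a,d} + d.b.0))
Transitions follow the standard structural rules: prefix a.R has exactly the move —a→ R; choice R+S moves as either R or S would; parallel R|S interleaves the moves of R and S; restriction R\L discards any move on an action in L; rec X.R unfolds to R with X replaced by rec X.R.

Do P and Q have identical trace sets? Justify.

trace-distinct — witness ⟨ba⟩

LTS(P): 17 reachable states
  u0 = b.(d.d.d.0 | (b.0\{a,d} + a.0 + d.b.0)) has moves -b-> u1
  u1 = d.d.d.0 | (b.0\{a,d} + a.0 + d.b.0) has moves -a-> u2, -b-> u3, -d-> u4, -d-> u5
  u2 = d.d.d.0 | 0 has moves -d-> u6
  u3 = d.d.d.0 | 0\{a,d} has moves -d-> u7
  u4 = d.d.0 | (b.0\{a,d} + a.0 + d.b.0) has moves -a-> u6, -b-> u7, -d-> u8, -d-> u9
  u5 = d.d.d.0 | b.0 has moves -b-> u2, -d-> u9
  u6 = d.d.0 | 0 has moves -d-> u10
  u7 = d.d.0 | 0\{a,d} has moves -d-> u11
  u8 = d.0 | (b.0\{a,d} + a.0 + d.b.0) has moves -a-> u10, -b-> u11, -d-> u12, -d-> u13
  u9 = d.d.0 | b.0 has moves -b-> u6, -d-> u13
  u10 = d.0 | 0 has moves -d-> u14
  u11 = d.0 | 0\{a,d} has moves -d-> u15
  u12 = 0 | (b.0\{a,d} + a.0 + d.b.0) has moves -a-> u14, -b-> u15, -d-> u16
  u13 = d.0 | b.0 has moves -b-> u10, -d-> u16
  u14 = 0 | 0 has moves (no moves)
  u15 = 0 | 0\{a,d} has moves (no moves)
  u16 = 0 | b.0 has moves -b-> u14
LTS(Q): 17 reachable states
  v0 = b.(d.d.d.0 | (b.0\{a,d} + d.b.0)) has moves -b-> v1
  v1 = d.d.d.0 | (b.0\{a,d} + d.b.0) has moves -b-> v2, -d-> v3, -d-> v4
  v2 = d.d.d.0 | 0\{a,d} has moves -d-> v5
  v3 = d.d.0 | (b.0\{a,d} + d.b.0) has moves -b-> v5, -d-> v6, -d-> v7
  v4 = d.d.d.0 | b.0 has moves -b-> v8, -d-> v7
  v5 = d.d.0 | 0\{a,d} has moves -d-> v9
  v6 = d.0 | (b.0\{a,d} + d.b.0) has moves -b-> v9, -d-> v10, -d-> v11
  v7 = d.d.0 | b.0 has moves -b-> v12, -d-> v11
  v8 = d.d.d.0 | 0 has moves -d-> v12
  v9 = d.0 | 0\{a,d} has moves -d-> v13
  v10 = 0 | (b.0\{a,d} + d.b.0) has moves -b-> v13, -d-> v14
  v11 = d.0 | b.0 has moves -b-> v15, -d-> v14
  v12 = d.d.0 | 0 has moves -d-> v15
  v13 = 0 | 0\{a,d} has moves (no moves)
  v14 = 0 | b.0 has moves -b-> v16
  v15 = d.0 | 0 has moves -d-> v16
  v16 = 0 | 0 has moves (no moves)
Trace ⟨ba⟩ through P, begin at {u0}:
  step 1 (b): {u1}
  step 2 (a): {u2}
  P completes σ.
Trace ⟨ba⟩ through Q, begin at {v0}:
  step 1 (b): {v1}
  step 2 (a): no successor for Q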